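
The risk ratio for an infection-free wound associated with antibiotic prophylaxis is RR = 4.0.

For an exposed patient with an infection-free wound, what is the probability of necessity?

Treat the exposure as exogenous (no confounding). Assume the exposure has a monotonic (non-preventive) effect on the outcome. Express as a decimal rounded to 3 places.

Under exogeneity and monotonicity, PN = (RR − 1) / RR = 1 − 1/RR.
PN = (4.0 − 1) / 4.0 = 3 / 4.0 ≈ 0.7500

PN ≈ 0.750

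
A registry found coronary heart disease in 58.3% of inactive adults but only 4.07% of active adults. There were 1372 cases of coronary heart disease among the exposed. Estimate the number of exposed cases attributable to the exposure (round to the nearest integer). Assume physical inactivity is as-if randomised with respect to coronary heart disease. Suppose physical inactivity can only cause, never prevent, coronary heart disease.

about 1276 cases

p₁ = 0.583, p₀ = 0.0407.
PN = (p₁ − p₀)/p₁ = (0.583 − 0.0407) / 0.583 ≈ 0.93019.
Attributable cases ≈ PN × (exposed cases) = 0.93019 × 1372 ≈ 1276.22.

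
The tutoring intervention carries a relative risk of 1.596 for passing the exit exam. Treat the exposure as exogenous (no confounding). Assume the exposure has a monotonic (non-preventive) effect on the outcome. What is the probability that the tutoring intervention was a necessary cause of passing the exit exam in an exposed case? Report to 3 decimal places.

PN ≈ 0.373

Under exogeneity and monotonicity, PN = (RR − 1) / RR = 1 − 1/RR.
PN = (1.596 − 1) / 1.596 = 0.596 / 1.596 ≈ 0.3734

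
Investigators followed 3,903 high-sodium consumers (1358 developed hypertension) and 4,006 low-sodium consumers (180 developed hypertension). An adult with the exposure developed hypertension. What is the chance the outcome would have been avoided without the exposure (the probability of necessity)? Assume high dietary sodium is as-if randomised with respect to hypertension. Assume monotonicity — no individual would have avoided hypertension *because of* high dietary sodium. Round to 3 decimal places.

p₁ = P(outcome | exposed) = 1358/3903 = 0.34794
p₀ = P(outcome | unexposed) = 180/4006 = 0.044933
Under exogeneity and monotonicity, PN = (p₁ − p₀) / p₁.
PN = (0.34794 − 0.044933) / 0.34794 = 0.303 / 0.34794 ≈ 0.8709

PN ≈ 0.871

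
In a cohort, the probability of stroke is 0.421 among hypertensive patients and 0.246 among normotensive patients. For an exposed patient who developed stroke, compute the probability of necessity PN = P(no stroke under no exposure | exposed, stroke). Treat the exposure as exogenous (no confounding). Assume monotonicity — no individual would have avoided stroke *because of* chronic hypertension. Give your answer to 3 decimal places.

PN ≈ 0.416

Let p₁ = 0.421, p₀ = 0.246.
Under exogeneity and monotonicity, PN = (p₁ − p₀) / p₁.
PN = (0.421 − 0.246) / 0.421 = 0.175 / 0.421 ≈ 0.4157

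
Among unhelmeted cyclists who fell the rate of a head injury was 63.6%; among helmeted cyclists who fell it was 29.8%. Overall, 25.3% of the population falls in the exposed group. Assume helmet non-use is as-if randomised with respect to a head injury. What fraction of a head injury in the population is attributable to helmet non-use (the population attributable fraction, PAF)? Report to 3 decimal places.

p₁ = 0.636, p₀ = 0.298.
Overall risk P(Y=1) = π·p₁ + (1−π)·p₀ = 0.253×0.636 + 0.747×0.298 = 0.38351.
Under exogeneity, PAF = [P(Y=1) − p₀] / P(Y=1).
PAF = (0.38351 − 0.298) / 0.38351 ≈ 0.2230

PAF ≈ 0.223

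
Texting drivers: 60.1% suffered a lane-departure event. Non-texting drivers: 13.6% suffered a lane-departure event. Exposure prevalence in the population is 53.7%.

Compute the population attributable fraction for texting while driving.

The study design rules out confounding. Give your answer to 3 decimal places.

p₁ = 0.601, p₀ = 0.136.
Overall risk P(Y=1) = π·p₁ + (1−π)·p₀ = 0.537×0.601 + 0.463×0.136 = 0.3857.
Under exogeneity, PAF = [P(Y=1) − p₀] / P(Y=1).
PAF = (0.3857 − 0.136) / 0.3857 ≈ 0.6474

PAF ≈ 0.647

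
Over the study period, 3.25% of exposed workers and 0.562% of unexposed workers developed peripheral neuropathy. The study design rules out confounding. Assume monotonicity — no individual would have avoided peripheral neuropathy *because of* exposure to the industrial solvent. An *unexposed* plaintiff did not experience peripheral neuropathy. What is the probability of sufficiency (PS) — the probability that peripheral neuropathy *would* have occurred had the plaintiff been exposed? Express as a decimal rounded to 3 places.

p₁ = 0.0325, p₀ = 0.00562.
Under exogeneity and monotonicity, PS = (p₁ − p₀) / (1 − p₀).
PS = (0.0325 − 0.00562) / (1 − 0.00562) = 0.02688 / 0.99438 ≈ 0.0270

PS ≈ 0.027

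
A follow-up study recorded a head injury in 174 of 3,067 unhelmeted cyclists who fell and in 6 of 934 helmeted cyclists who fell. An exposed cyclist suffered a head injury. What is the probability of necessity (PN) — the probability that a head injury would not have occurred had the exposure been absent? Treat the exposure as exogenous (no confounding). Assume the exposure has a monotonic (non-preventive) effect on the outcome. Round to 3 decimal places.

PN ≈ 0.887

p₁ = P(outcome | exposed) = 174/3067 = 0.056733
p₀ = P(outcome | unexposed) = 6/934 = 0.006424
Under exogeneity and monotonicity, PN = (p₁ − p₀) / p₁.
PN = (0.056733 − 0.006424) / 0.056733 = 0.050309 / 0.056733 ≈ 0.8868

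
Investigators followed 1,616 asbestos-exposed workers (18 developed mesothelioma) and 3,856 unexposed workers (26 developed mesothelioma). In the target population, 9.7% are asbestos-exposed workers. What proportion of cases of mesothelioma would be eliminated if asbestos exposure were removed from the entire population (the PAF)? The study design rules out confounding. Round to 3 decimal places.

p₁ = P(outcome | exposed) = 18/1616 = 0.011139
p₀ = P(outcome | unexposed) = 26/3856 = 0.0067427
Overall risk P(Y=1) = π·p₁ + (1−π)·p₀ = 0.097×0.011139 + 0.903×0.0067427 = 0.0071691.
Under exogeneity, PAF = [P(Y=1) − p₀] / P(Y=1).
PAF = (0.0071691 − 0.0067427) / 0.0071691 ≈ 0.0595

PAF ≈ 0.059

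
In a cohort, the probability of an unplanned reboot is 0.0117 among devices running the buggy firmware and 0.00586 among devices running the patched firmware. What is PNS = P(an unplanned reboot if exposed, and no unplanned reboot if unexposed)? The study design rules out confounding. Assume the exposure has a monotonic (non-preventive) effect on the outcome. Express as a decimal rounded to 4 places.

PNS ≈ 0.0058

Let p₁ = 0.0117, p₀ = 0.00586.
Under exogeneity and monotonicity, PNS = p₁ − p₀.
PNS = 0.0117 − 0.00586 = 0.00584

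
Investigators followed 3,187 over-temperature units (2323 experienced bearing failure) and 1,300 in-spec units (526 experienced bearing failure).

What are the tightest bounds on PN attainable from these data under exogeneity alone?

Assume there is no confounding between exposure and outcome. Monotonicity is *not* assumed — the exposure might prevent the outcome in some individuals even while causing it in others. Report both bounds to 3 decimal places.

p₁ = P(outcome | exposed) = 2323/3187 = 0.7289
p₀ = P(outcome | unexposed) = 526/1300 = 0.40462
Under exogeneity alone the bounds on PN are max{0,(p₁−p₀)/p₁} ≤ PN ≤ min{1,(1−p₀)/p₁}.
  lower = (p₁ − p₀)/p₁ = 0.32428 / 0.7289 ≈ 0.4449
  upper = min{1, (1 − p₀)/p₁} = 0.59538 / 0.7289 ≈ 0.8168

0.445 ≤ PN ≤ 0.817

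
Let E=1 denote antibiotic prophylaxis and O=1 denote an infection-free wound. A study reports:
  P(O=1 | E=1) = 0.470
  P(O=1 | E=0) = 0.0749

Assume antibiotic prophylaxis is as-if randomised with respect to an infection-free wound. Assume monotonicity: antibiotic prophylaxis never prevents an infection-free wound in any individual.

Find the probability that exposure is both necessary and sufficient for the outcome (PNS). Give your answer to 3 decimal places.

Let p₁ = 0.47, p₀ = 0.0749.
Under exogeneity and monotonicity, PNS = p₁ − p₀.
PNS = 0.47 − 0.0749 = 0.3951

PNS ≈ 0.395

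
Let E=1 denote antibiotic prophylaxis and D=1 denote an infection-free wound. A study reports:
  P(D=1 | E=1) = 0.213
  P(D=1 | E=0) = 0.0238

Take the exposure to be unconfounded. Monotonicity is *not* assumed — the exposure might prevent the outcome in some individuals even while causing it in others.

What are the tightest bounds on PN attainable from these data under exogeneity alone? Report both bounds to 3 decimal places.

0.888 ≤ PN ≤ 1.000

Let p₁ = 0.213, p₀ = 0.0238.
Under exogeneity alone the bounds on PN are max{0,(p₁−p₀)/p₁} ≤ PN ≤ min{1,(1−p₀)/p₁}.
  lower = (p₁ − p₀)/p₁ = 0.1892 / 0.213 ≈ 0.8883
  upper = min{1, (1 − p₀)/p₁} = 0.9762 / 0.213 ≈ 4.5831 → capped at 1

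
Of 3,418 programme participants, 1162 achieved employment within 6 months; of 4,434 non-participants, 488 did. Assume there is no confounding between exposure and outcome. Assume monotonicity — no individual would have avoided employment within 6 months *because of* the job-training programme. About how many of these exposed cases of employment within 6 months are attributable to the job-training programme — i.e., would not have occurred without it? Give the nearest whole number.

about 786 cases

p₁ = P(outcome | exposed) = 1162/3418 = 0.33996
p₀ = P(outcome | unexposed) = 488/4434 = 0.11006
PN = (p₁ − p₀)/p₁ = (0.33996 − 0.11006) / 0.33996 ≈ 0.67626.
Attributable cases ≈ PN × (exposed cases) = 0.67626 × 1162 ≈ 785.82.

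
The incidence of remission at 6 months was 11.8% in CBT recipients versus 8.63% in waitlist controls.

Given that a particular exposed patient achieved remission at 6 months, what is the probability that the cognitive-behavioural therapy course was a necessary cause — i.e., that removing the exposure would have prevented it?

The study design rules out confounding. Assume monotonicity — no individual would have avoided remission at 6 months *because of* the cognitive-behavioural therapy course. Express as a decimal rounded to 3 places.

p₁ = 0.118, p₀ = 0.0863.
Under exogeneity and monotonicity, PN = (p₁ − p₀) / p₁.
PN = (0.118 − 0.0863) / 0.118 = 0.0317 / 0.118 ≈ 0.2686

PN ≈ 0.269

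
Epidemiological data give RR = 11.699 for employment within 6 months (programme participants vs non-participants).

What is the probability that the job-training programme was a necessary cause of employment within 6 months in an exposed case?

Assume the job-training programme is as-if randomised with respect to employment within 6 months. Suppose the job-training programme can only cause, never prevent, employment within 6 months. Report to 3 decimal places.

Under exogeneity and monotonicity, PN = (RR − 1) / RR = 1 − 1/RR.
PN = (11.699 − 1) / 11.699 = 10.7 / 11.699 ≈ 0.9145

PN ≈ 0.915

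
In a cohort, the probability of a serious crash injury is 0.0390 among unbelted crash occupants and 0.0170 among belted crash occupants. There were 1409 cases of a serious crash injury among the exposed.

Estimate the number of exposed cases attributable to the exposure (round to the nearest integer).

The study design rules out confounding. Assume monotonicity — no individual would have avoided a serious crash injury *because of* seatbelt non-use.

about 795 cases

Let p₁ = 0.039, p₀ = 0.017.
PN = (p₁ − p₀)/p₁ = (0.039 − 0.017) / 0.039 ≈ 0.56410.
Attributable cases ≈ PN × (exposed cases) = 0.56410 × 1409 ≈ 794.82.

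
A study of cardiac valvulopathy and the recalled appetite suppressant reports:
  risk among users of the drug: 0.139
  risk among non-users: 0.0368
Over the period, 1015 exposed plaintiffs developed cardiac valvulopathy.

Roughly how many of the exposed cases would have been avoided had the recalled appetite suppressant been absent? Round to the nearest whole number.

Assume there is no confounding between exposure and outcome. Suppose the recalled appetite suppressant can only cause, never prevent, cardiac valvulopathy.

about 746 cases

Let p₁ = 0.139, p₀ = 0.0368.
PN = (p₁ − p₀)/p₁ = (0.139 − 0.0368) / 0.139 ≈ 0.73525.
Attributable cases ≈ PN × (exposed cases) = 0.73525 × 1015 ≈ 746.28.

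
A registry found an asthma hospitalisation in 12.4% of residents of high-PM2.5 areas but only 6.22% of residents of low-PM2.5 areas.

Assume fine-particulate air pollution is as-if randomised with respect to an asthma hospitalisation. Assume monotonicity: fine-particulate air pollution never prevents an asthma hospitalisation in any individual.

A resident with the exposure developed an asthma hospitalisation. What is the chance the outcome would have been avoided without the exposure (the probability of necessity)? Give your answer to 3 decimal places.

PN ≈ 0.498

p₁ = 0.124, p₀ = 0.0622.
Under exogeneity and monotonicity, PN = (p₁ − p₀) / p₁.
PN = (0.124 − 0.0622) / 0.124 = 0.0618 / 0.124 ≈ 0.4984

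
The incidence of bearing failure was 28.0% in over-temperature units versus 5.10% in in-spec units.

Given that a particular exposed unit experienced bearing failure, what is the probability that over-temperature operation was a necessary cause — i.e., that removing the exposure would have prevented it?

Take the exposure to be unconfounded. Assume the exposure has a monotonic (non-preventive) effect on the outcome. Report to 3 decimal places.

p₁ = 0.28, p₀ = 0.051.
Under exogeneity and monotonicity, PN = (p₁ − p₀) / p₁.
PN = (0.28 − 0.051) / 0.28 = 0.229 / 0.28 ≈ 0.8179

PN ≈ 0.818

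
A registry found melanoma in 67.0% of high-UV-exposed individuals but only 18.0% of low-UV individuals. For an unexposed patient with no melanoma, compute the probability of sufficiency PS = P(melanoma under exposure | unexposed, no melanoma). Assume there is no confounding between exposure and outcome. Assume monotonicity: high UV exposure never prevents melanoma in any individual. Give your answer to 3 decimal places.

PS ≈ 0.598

p₁ = 0.67, p₀ = 0.18.
Under exogeneity and monotonicity, PS = (p₁ − p₀) / (1 − p₀).
PS = (0.67 − 0.18) / (1 − 0.18) = 0.49 / 0.82 ≈ 0.5976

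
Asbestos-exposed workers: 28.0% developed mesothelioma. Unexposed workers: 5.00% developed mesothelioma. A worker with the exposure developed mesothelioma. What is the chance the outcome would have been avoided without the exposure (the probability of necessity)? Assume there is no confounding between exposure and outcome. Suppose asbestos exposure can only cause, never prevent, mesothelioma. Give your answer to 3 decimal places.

p₁ = 0.28, p₀ = 0.05.
Under exogeneity and monotonicity, PN = (p₁ − p₀) / p₁.
PN = (0.28 − 0.05) / 0.28 = 0.23 / 0.28 ≈ 0.8214

PN ≈ 0.821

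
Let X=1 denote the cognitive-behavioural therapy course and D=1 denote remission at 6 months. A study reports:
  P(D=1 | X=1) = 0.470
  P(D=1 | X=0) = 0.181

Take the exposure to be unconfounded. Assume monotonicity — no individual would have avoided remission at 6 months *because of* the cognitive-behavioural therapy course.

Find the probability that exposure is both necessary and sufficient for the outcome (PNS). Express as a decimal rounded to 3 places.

Let p₁ = 0.47, p₀ = 0.181.
Under exogeneity and monotonicity, PNS = p₁ − p₀.
PNS = 0.47 − 0.181 = 0.289

PNS ≈ 0.289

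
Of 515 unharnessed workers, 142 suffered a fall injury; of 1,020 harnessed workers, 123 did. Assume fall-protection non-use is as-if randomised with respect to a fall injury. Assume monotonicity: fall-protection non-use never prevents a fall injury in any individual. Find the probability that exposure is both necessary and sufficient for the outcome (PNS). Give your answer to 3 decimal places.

p₁ = P(outcome | exposed) = 142/515 = 0.27573
p₀ = P(outcome | unexposed) = 123/1020 = 0.12059
Under exogeneity and monotonicity, PNS = p₁ − p₀.
PNS = 0.27573 − 0.12059 = 0.15514

PNS ≈ 0.155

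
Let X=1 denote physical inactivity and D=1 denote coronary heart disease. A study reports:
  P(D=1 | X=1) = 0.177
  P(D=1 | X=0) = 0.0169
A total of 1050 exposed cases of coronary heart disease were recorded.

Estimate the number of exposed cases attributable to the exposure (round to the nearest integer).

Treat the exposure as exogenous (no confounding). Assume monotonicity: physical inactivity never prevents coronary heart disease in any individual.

Let p₁ = 0.177, p₀ = 0.0169.
PN = (p₁ − p₀)/p₁ = (0.177 − 0.0169) / 0.177 ≈ 0.90452.
Attributable cases ≈ PN × (exposed cases) = 0.90452 × 1050 ≈ 949.75.

about 950 cases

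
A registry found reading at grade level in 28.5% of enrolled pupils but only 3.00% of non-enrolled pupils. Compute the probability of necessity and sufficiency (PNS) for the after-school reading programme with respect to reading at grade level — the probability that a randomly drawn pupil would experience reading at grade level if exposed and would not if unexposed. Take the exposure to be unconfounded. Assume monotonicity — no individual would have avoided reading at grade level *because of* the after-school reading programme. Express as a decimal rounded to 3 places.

PNS ≈ 0.255

p₁ = 0.285, p₀ = 0.03.
Under exogeneity and monotonicity, PNS = p₁ − p₀.
PNS = 0.285 − 0.03 = 0.255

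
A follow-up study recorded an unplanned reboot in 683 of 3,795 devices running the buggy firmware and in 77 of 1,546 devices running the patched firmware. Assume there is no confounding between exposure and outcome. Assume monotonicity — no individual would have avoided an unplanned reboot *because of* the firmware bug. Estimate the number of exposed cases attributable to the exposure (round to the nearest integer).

p₁ = P(outcome | exposed) = 683/3795 = 0.17997
p₀ = P(outcome | unexposed) = 77/1546 = 0.049806
PN = (p₁ − p₀)/p₁ = (0.17997 − 0.049806) / 0.17997 ≈ 0.72326.
Attributable cases ≈ PN × (exposed cases) = 0.72326 × 683 ≈ 493.99.

about 494 cases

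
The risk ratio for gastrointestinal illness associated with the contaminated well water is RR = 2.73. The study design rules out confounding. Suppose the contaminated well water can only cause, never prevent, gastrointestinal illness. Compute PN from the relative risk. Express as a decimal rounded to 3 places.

PN ≈ 0.634

Under exogeneity and monotonicity, PN = (RR − 1) / RR = 1 − 1/RR.
PN = (2.73 − 1) / 2.73 = 1.73 / 2.73 ≈ 0.6337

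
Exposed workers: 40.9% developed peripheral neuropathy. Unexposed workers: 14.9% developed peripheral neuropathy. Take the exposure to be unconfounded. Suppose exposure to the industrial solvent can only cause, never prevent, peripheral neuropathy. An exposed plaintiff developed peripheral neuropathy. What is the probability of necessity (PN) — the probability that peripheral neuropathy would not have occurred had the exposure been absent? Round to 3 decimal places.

p₁ = 0.409, p₀ = 0.149.
Under exogeneity and monotonicity, PN = (p₁ − p₀) / p₁.
PN = (0.409 − 0.149) / 0.409 = 0.26 / 0.409 ≈ 0.6357

PN ≈ 0.636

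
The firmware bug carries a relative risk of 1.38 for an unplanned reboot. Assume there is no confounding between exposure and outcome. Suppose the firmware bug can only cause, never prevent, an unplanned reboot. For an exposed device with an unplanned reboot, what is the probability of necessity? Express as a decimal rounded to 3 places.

PN ≈ 0.275

Under exogeneity and monotonicity, PN = (RR − 1) / RR = 1 − 1/RR.
PN = (1.38 − 1) / 1.38 = 0.38 / 1.38 ≈ 0.2754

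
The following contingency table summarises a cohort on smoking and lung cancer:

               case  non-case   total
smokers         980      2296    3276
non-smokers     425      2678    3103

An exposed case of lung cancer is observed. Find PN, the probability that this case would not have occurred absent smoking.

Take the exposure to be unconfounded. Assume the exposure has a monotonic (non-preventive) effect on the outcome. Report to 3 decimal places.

PN ≈ 0.542

p₁ = P(outcome | exposed) = 980/3276 = 0.29915
p₀ = P(outcome | unexposed) = 425/3103 = 0.13696
Under exogeneity and monotonicity, PN = (p₁ − p₀) / p₁.
PN = (0.29915 − 0.13696) / 0.29915 = 0.16218 / 0.29915 ≈ 0.5421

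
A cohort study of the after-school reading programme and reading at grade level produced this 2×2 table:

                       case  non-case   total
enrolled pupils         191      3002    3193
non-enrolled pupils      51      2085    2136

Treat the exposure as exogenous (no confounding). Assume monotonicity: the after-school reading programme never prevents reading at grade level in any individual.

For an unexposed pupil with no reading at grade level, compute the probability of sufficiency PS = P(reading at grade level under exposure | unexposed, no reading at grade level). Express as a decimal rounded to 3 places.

p₁ = P(outcome | exposed) = 191/3193 = 0.059818
p₀ = P(outcome | unexposed) = 51/2136 = 0.023876
Under exogeneity and monotonicity, PS = (p₁ − p₀)/(1 − p₀).
PS = (0.059818 − 0.023876) / 0.97612 ≈ 0.0368

PS ≈ 0.037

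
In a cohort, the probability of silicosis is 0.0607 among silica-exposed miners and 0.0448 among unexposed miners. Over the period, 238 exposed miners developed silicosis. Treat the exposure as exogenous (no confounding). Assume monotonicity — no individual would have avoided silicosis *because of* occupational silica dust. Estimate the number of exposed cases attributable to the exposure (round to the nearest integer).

Let p₁ = 0.0607, p₀ = 0.0448.
PN = (p₁ − p₀)/p₁ = (0.0607 − 0.0448) / 0.0607 ≈ 0.26194.
Attributable cases ≈ PN × (exposed cases) = 0.26194 × 238 ≈ 62.34.

about 62 cases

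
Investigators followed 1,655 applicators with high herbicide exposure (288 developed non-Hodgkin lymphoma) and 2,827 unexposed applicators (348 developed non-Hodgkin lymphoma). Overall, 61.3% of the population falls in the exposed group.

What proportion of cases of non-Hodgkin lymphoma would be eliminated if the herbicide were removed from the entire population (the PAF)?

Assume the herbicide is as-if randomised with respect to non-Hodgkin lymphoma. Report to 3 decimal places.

p₁ = P(outcome | exposed) = 288/1655 = 0.17402
p₀ = P(outcome | unexposed) = 348/2827 = 0.1231
Overall risk P(Y=1) = π·p₁ + (1−π)·p₀ = 0.613×0.17402 + 0.387×0.1231 = 0.15431.
Under exogeneity, PAF = [P(Y=1) − p₀] / P(Y=1).
PAF = (0.15431 − 0.1231) / 0.15431 ≈ 0.2023

PAF ≈ 0.202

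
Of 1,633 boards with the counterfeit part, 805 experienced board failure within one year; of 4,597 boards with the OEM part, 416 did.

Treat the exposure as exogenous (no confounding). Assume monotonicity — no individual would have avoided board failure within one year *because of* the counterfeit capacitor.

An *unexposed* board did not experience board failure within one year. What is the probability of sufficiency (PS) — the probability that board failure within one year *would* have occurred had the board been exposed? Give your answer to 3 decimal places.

PS ≈ 0.443

p₁ = P(outcome | exposed) = 805/1633 = 0.49296
p₀ = P(outcome | unexposed) = 416/4597 = 0.090494
Under exogeneity and monotonicity, PS = (p₁ − p₀) / (1 − p₀).
PS = (0.49296 − 0.090494) / (1 − 0.090494) = 0.40246 / 0.90951 ≈ 0.4425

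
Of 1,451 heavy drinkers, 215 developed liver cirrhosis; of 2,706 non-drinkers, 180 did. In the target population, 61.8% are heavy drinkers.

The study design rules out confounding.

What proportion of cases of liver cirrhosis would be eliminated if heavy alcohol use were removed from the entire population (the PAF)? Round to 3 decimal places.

PAF ≈ 0.431

p₁ = P(outcome | exposed) = 215/1451 = 0.14817
p₀ = P(outcome | unexposed) = 180/2706 = 0.066519
Overall risk P(Y=1) = π·p₁ + (1−π)·p₀ = 0.618×0.14817 + 0.382×0.066519 = 0.11698.
Under exogeneity, PAF = [P(Y=1) − p₀] / P(Y=1).
PAF = (0.11698 − 0.066519) / 0.11698 ≈ 0.4314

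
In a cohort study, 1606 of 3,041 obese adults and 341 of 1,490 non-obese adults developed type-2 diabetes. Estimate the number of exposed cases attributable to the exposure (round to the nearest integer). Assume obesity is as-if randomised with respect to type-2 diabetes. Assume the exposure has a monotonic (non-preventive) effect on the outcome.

p₁ = P(outcome | exposed) = 1606/3041 = 0.52812
p₀ = P(outcome | unexposed) = 341/1490 = 0.22886
PN = (p₁ − p₀)/p₁ = (0.52812 − 0.22886) / 0.52812 ≈ 0.56665.
Attributable cases ≈ PN × (exposed cases) = 0.56665 × 1606 ≈ 910.04.

about 910 cases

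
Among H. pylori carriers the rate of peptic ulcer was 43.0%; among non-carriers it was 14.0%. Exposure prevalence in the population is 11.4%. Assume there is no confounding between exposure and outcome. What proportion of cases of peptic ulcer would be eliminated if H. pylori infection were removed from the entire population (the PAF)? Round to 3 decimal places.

p₁ = 0.43, p₀ = 0.14.
Overall risk P(Y=1) = π·p₁ + (1−π)·p₀ = 0.114×0.43 + 0.886×0.14 = 0.17306.
Under exogeneity, PAF = [P(Y=1) − p₀] / P(Y=1).
PAF = (0.17306 − 0.14) / 0.17306 ≈ 0.1910

PAF ≈ 0.191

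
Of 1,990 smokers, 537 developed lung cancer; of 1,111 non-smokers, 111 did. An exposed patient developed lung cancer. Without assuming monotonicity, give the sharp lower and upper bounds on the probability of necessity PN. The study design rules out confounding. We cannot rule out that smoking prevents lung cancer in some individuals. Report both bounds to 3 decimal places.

0.630 ≤ PN ≤ 1.000

p₁ = P(outcome | exposed) = 537/1990 = 0.26985
p₀ = P(outcome | unexposed) = 111/1111 = 0.09991
Under exogeneity alone the bounds on PN are max{0,(p₁−p₀)/p₁} ≤ PN ≤ min{1,(1−p₀)/p₁}.
  lower = (p₁ − p₀)/p₁ = 0.16994 / 0.26985 ≈ 0.6298
  upper = min{1, (1 − p₀)/p₁} = 0.90009 / 0.26985 ≈ 3.3355 → capped at 1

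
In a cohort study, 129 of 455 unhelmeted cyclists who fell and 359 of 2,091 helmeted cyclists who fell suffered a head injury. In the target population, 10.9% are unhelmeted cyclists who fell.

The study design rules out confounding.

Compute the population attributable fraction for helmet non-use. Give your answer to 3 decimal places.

p₁ = P(outcome | exposed) = 129/455 = 0.28352
p₀ = P(outcome | unexposed) = 359/2091 = 0.17169
Overall risk P(Y=1) = π·p₁ + (1−π)·p₀ = 0.109×0.28352 + 0.891×0.17169 = 0.18388.
Under exogeneity, PAF = [P(Y=1) − p₀] / P(Y=1).
PAF = (0.18388 − 0.17169) / 0.18388 ≈ 0.0663

PAF ≈ 0.066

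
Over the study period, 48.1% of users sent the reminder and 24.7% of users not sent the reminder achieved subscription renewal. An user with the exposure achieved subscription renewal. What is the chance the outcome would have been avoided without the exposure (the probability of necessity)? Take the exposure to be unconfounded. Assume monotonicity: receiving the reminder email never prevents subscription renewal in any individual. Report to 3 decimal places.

PN ≈ 0.486

p₁ = 0.481, p₀ = 0.247.
Under exogeneity and monotonicity, PN = (p₁ − p₀) / p₁.
PN = (0.481 − 0.247) / 0.481 = 0.234 / 0.481 ≈ 0.4865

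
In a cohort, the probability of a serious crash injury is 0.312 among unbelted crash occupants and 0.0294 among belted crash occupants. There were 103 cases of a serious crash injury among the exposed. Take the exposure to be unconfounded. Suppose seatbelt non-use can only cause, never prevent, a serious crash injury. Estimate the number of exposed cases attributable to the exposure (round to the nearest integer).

Let p₁ = 0.312, p₀ = 0.0294.
PN = (p₁ − p₀)/p₁ = (0.312 − 0.0294) / 0.312 ≈ 0.90577.
Attributable cases ≈ PN × (exposed cases) = 0.90577 × 103 ≈ 93.29.

about 93 cases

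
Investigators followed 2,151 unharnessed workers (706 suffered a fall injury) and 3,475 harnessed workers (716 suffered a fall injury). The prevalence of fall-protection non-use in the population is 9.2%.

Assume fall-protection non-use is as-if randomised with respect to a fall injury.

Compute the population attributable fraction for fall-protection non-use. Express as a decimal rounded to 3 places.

PAF ≈ 0.052

p₁ = P(outcome | exposed) = 706/2151 = 0.32822
p₀ = P(outcome | unexposed) = 716/3475 = 0.20604
Overall risk P(Y=1) = π·p₁ + (1−π)·p₀ = 0.092×0.32822 + 0.908×0.20604 = 0.21728.
Under exogeneity, PAF = [P(Y=1) − p₀] / P(Y=1).
PAF = (0.21728 − 0.20604) / 0.21728 ≈ 0.0517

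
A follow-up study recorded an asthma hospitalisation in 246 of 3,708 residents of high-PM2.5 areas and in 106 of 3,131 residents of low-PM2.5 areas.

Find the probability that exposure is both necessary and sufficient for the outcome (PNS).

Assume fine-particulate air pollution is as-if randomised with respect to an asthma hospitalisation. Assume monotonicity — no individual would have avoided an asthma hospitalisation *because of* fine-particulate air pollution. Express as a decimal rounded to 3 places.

p₁ = P(outcome | exposed) = 246/3708 = 0.066343
p₀ = P(outcome | unexposed) = 106/3131 = 0.033855
Under exogeneity and monotonicity, PNS = p₁ − p₀.
PNS = 0.066343 − 0.033855 = 0.032488

PNS ≈ 0.032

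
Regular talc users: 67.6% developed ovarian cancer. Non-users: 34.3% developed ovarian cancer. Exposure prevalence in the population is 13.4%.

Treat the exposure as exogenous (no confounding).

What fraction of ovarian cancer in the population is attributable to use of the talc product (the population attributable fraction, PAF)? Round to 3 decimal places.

p₁ = 0.676, p₀ = 0.343.
Overall risk P(Y=1) = π·p₁ + (1−π)·p₀ = 0.134×0.676 + 0.866×0.343 = 0.38762.
Under exogeneity, PAF = [P(Y=1) − p₀] / P(Y=1).
PAF = (0.38762 − 0.343) / 0.38762 ≈ 0.1151

PAF ≈ 0.115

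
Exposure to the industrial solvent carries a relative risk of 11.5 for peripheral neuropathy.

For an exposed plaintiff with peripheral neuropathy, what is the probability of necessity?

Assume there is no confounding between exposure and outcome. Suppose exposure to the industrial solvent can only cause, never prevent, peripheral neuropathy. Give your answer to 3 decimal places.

PN ≈ 0.913

Under exogeneity and monotonicity, PN = (RR − 1) / RR = 1 − 1/RR.
PN = (11.5 − 1) / 11.5 = 10.5 / 11.5 ≈ 0.9130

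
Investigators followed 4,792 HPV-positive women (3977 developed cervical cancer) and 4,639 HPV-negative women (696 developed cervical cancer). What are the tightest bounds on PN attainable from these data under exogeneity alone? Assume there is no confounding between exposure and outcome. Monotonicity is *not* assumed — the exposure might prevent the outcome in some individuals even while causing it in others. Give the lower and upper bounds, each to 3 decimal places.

p₁ = P(outcome | exposed) = 3977/4792 = 0.82992
p₀ = P(outcome | unexposed) = 696/4639 = 0.15003
Under exogeneity alone the bounds on PN are max{0,(p₁−p₀)/p₁} ≤ PN ≤ min{1,(1−p₀)/p₁}.
  lower = (p₁ − p₀)/p₁ = 0.67989 / 0.82992 ≈ 0.8192
  upper = min{1, (1 − p₀)/p₁} = 0.84997 / 0.82992 ≈ 1.0242 → capped at 1

0.819 ≤ PN ≤ 1.000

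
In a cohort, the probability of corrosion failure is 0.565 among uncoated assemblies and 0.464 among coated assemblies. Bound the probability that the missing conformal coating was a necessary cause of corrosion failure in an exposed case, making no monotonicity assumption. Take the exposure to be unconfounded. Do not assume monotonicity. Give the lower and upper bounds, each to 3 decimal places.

0.179 ≤ PN ≤ 0.949

Let p₁ = 0.565, p₀ = 0.464.
Under exogeneity alone the bounds on PN are max{0,(p₁−p₀)/p₁} ≤ PN ≤ min{1,(1−p₀)/p₁}.
  lower = (p₁ − p₀)/p₁ = 0.101 / 0.565 ≈ 0.1788
  upper = min{1, (1 − p₀)/p₁} = 0.536 / 0.565 ≈ 0.9487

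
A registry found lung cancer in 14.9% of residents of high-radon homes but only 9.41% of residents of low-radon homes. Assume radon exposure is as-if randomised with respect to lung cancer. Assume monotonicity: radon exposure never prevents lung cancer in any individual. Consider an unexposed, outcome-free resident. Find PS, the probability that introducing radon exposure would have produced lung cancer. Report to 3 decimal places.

p₁ = 0.149, p₀ = 0.0941.
Under exogeneity and monotonicity, PS = (p₁ − p₀) / (1 − p₀).
PS = (0.149 − 0.0941) / (1 − 0.0941) = 0.0549 / 0.9059 ≈ 0.0606

PS ≈ 0.061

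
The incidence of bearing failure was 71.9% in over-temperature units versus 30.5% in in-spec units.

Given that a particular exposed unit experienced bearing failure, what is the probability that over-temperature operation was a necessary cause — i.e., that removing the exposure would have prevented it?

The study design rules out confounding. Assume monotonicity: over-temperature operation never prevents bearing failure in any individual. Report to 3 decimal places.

p₁ = 0.719, p₀ = 0.305.
Under exogeneity and monotonicity, PN = (p₁ − p₀) / p₁.
PN = (0.719 − 0.305) / 0.719 = 0.414 / 0.719 ≈ 0.5758

PN ≈ 0.576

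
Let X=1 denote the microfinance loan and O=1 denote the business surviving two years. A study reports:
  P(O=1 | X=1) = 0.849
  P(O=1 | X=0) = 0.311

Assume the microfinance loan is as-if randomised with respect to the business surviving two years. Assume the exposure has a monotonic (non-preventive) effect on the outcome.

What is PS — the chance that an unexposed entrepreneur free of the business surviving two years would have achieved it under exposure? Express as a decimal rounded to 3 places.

Let p₁ = 0.849, p₀ = 0.311.
Under exogeneity and monotonicity, PS = (p₁ − p₀) / (1 − p₀).
PS = (0.849 − 0.311) / (1 − 0.311) = 0.538 / 0.689 ≈ 0.7808

PS ≈ 0.781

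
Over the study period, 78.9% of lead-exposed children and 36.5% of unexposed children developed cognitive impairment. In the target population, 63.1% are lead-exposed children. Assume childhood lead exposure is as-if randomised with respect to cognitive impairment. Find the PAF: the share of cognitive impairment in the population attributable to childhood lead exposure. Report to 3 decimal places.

p₁ = 0.789, p₀ = 0.365.
Overall risk P(Y=1) = π·p₁ + (1−π)·p₀ = 0.631×0.789 + 0.369×0.365 = 0.63254.
Under exogeneity, PAF = [P(Y=1) − p₀] / P(Y=1).
PAF = (0.63254 − 0.365) / 0.63254 ≈ 0.4230

PAF ≈ 0.423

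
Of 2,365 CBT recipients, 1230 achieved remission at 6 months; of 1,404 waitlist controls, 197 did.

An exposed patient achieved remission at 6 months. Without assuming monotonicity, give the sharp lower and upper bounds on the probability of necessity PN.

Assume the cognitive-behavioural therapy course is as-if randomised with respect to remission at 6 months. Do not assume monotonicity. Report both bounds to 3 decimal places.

0.730 ≤ PN ≤ 1.000

p₁ = P(outcome | exposed) = 1230/2365 = 0.52008
p₀ = P(outcome | unexposed) = 197/1404 = 0.14031
Under exogeneity alone the bounds on PN are max{0,(p₁−p₀)/p₁} ≤ PN ≤ min{1,(1−p₀)/p₁}.
  lower = (p₁ − p₀)/p₁ = 0.37977 / 0.52008 ≈ 0.7302
  upper = min{1, (1 − p₀)/p₁} = 0.85969 / 0.52008 ≈ 1.6530 → capped at 1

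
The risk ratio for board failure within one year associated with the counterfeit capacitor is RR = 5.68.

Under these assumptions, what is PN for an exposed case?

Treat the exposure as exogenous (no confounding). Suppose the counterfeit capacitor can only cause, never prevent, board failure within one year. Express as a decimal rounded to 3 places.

PN ≈ 0.824

Under exogeneity and monotonicity, PN = (RR − 1) / RR = 1 − 1/RR.
PN = (5.68 − 1) / 5.68 = 4.68 / 5.68 ≈ 0.8239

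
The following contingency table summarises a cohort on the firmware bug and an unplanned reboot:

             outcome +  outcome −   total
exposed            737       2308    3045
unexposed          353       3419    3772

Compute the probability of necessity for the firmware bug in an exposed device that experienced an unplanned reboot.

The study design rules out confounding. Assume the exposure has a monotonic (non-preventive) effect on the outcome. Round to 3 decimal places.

p₁ = P(outcome | exposed) = 737/3045 = 0.24204
p₀ = P(outcome | unexposed) = 353/3772 = 0.093584
Under exogeneity and monotonicity, PN = (p₁ − p₀)/p₁.
PN = (0.24204 − 0.093584) / 0.24204 ≈ 0.6133

PN ≈ 0.613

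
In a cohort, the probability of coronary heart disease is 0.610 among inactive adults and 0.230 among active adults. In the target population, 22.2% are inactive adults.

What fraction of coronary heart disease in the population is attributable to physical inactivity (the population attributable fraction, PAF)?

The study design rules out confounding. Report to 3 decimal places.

Let p₁ = 0.61, p₀ = 0.23.
Overall risk P(Y=1) = π·p₁ + (1−π)·p₀ = 0.222×0.61 + 0.778×0.23 = 0.31436.
Under exogeneity, PAF = [P(Y=1) − p₀] / P(Y=1).
PAF = (0.31436 − 0.23) / 0.31436 ≈ 0.2684

PAF ≈ 0.268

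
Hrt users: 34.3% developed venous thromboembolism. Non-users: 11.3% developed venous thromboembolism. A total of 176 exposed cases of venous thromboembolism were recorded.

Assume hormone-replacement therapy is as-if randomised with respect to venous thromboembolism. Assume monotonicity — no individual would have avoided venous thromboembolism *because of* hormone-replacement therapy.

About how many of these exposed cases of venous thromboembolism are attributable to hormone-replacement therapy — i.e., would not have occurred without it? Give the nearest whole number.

p₁ = 0.343, p₀ = 0.113.
PN = (p₁ − p₀)/p₁ = (0.343 − 0.113) / 0.343 ≈ 0.67055.
Attributable cases ≈ PN × (exposed cases) = 0.67055 × 176 ≈ 118.02.

about 118 cases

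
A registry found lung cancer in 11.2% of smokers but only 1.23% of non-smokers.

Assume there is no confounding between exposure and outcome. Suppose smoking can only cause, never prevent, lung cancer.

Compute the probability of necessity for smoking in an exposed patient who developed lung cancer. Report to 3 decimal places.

PN ≈ 0.890

p₁ = 0.112, p₀ = 0.0123.
Under exogeneity and monotonicity, PN = (p₁ − p₀) / p₁.
PN = (0.112 − 0.0123) / 0.112 = 0.0997 / 0.112 ≈ 0.8902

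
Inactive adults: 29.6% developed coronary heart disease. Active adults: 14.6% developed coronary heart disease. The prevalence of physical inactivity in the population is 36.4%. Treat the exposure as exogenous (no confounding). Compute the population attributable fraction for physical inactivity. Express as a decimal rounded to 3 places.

PAF ≈ 0.272

p₁ = 0.296, p₀ = 0.146.
Overall risk P(Y=1) = π·p₁ + (1−π)·p₀ = 0.364×0.296 + 0.636×0.146 = 0.2006.
Under exogeneity, PAF = [P(Y=1) − p₀] / P(Y=1).
PAF = (0.2006 − 0.146) / 0.2006 ≈ 0.2722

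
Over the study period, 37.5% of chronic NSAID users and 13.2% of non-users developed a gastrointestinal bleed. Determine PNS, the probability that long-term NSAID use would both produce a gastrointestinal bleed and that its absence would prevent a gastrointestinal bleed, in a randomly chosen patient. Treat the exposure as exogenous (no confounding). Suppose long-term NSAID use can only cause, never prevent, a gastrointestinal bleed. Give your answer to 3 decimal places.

PNS ≈ 0.243

p₁ = 0.375, p₀ = 0.132.
Under exogeneity and monotonicity, PNS = p₁ − p₀.
PNS = 0.375 − 0.132 = 0.243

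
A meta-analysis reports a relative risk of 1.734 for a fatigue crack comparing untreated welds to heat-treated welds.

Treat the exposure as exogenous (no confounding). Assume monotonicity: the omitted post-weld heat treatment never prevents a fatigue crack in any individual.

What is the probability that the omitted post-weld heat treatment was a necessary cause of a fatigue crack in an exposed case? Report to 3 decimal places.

Under exogeneity and monotonicity, PN = (RR − 1) / RR = 1 − 1/RR.
PN = (1.734 − 1) / 1.734 = 0.734 / 1.734 ≈ 0.4233

PN ≈ 0.423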